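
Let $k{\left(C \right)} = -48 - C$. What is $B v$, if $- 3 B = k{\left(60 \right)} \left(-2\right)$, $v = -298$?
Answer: $21456$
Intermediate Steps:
$B = -72$ ($B = - \frac{\left(-48 - 60\right) \left(-2\right)}{3} = - \frac{\left(-108\right) \left(-2\right)}{3} = \left(- \frac{1}{3}\right) 216 = -72$)
$B v = \left(-72\right) \left(-298\right) = 21456$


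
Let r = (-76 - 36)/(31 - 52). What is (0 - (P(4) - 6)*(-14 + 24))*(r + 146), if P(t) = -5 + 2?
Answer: 13620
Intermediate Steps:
P(t) = -3
r = 16/3 (r = -112/(-21) = -112*(-1/21) = 16/3 ≈ 5.3333)
(0 - (P(4) - 6)*(-14 + 24))*(r + 146) = (0 - (-3 - 6)*(-14 + 24))*(16/3 + 146) = (0 - (-9)*10)*(454/3) = (0 - 1*(-90))*(454/3) = (0 + 90)*(454/3) = 90*(454/3) = 13620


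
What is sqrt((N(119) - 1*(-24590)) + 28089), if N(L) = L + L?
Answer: sqrt(52917) ≈ 230.04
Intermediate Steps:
N(L) = 2*L
sqrt((N(119) - 1*(-24590)) + 28089) = sqrt((2*119 - 1*(-24590)) + 28089) = sqrt((238 + 24590) + 28089) = sqrt(24828 + 28089) = sqrt(52917)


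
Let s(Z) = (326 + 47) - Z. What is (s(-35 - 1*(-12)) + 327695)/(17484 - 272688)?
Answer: -328091/255204 ≈ -1.2856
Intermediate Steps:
s(Z) = 373 - Z
(s(-35 - 1*(-12)) + 327695)/(17484 - 272688) = ((373 - (-35 - 1*(-12))) + 327695)/(17484 - 272688) = ((373 - (-35 + 12)) + 327695)/(-255204) = ((373 - 1*(-23)) + 327695)*(-1/255204) = ((373 + 23) + 327695)*(-1/255204) = (396 + 327695)*(-1/255204) = 328091*(-1/255204) = -328091/255204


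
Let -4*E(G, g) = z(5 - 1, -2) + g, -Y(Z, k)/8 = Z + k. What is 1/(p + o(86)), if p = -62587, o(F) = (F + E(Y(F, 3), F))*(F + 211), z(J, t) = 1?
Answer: -4/174019 ≈ -2.2986e-5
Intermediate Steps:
Y(Z, k) = -8*Z - 8*k (Y(Z, k) = -8*(Z + k) = -8*Z - 8*k)
E(G, g) = -¼ - g/4 (E(G, g) = -(1 + g)/4 = -¼ - g/4)
o(F) = (211 + F)*(-¼ + 3*F/4) (o(F) = (F + (-¼ - F/4))*(F + 211) = (-¼ + 3*F/4)*(211 + F) = (211 + F)*(-¼ + 3*F/4))
1/(p + o(86)) = 1/(-62587 + (-211/4 + 158*86 + (¾)*86²)) = 1/(-62587 + (-211/4 + 13588 + (¾)*7396)) = 1/(-62587 + (-211/4 + 13588 + 5547)) = 1/(-62587 + 76329/4) = 1/(-174019/4) = -4/174019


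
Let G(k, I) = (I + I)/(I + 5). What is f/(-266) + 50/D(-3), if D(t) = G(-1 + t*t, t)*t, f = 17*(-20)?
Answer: 8180/1197 ≈ 6.8337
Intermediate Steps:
f = -340
G(k, I) = 2*I/(5 + I) (G(k, I) = (2*I)/(5 + I) = 2*I/(5 + I))
D(t) = 2*t²/(5 + t) (D(t) = (2*t/(5 + t))*t = 2*t²/(5 + t))
f/(-266) + 50/D(-3) = -340/(-266) + 50/((2*(-3)²/(5 - 3))) = -340*(-1/266) + 50/((2*9/2)) = 170/133 + 50/((2*9*(½))) = 170/133 + 50/9 = 8180/1197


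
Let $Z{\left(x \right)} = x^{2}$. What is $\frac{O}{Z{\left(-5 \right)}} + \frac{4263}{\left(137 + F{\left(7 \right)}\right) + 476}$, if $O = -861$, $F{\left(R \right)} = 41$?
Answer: $- \frac{152173}{5450} \approx -27.922$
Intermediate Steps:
$\frac{O}{Z{\left(-5 \right)}} + \frac{4263}{\left(137 + F{\left(7 \right)}\right) + 476} = - \frac{861}{\left(-5\right)^{2}} + \frac{4263}{\left(137 + 41\right) + 476} = - \frac{861}{25} + \frac{4263}{178 + 476} = \left(-861\right) \frac{1}{25} + \frac{4263}{654} = - \frac{861}{25} + 4263 \cdot \frac{1}{654} = - \frac{861}{25} + \frac{1421}{218} = - \frac{152173}{5450}$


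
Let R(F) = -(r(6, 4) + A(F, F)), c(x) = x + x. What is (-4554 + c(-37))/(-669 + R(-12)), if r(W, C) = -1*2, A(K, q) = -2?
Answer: 4628/665 ≈ 6.9594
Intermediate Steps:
r(W, C) = -2
c(x) = 2*x
R(F) = 4 (R(F) = -(-2 - 2) = -1*(-4) = 4)
(-4554 + c(-37))/(-669 + R(-12)) = (-4554 + 2*(-37))/(-669 + 4) = (-4554 - 74)/(-665) = -4628*(-1/665) = 4628/665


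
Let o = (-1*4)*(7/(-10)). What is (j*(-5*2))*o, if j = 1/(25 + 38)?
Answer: -4/9 ≈ -0.44444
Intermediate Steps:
j = 1/63 ≈ 0.015873
o = 14/5 (o = -28*(-1)/10 = -4*(-7/10) = 14/5 ≈ 2.8000)
(j*(-5*2))*o = ((-5*2)/63)*(14/5) = ((1/63)*(-10))*(14/5) = -10/63*14/5 = -4/9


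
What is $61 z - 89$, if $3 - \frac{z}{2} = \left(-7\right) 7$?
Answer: $6255$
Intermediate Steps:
$z = 104$ ($z = 6 - 2 \left(\left(-7\right) 7\right) = 6 - -98 = 6 + 98 = 104$)
$61 z - 89 = 61 \cdot 104 - 89 = 6344 - 89 = 6255$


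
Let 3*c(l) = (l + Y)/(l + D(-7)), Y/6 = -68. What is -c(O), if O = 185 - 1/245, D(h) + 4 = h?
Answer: 18212/42629 ≈ 0.42722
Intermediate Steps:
Y = -408 (Y = 6*(-68) = -408)
D(h) = -4 + h
O = 45324/245 (O = 185 - 1*1/245 = 185 - 1/245 = 45324/245 ≈ 185.00)
c(l) = (-408 + l)/(3*(-11 + l)) (c(l) = ((l - 408)/(l + (-4 - 7)))/3 = ((-408 + l)/(l - 11))/3 = ((-408 + l)/(-11 + l))/3 = (-408 + l)/(3*(-11 + l)))
-c(O) = -(-408 + 45324/245)/(3*(-11 + 45324/245)) = -(-54636)/(3*42629/245*245) = -245*(-54636)/(3*42629*245) = -1*(-18212/42629) = 18212/42629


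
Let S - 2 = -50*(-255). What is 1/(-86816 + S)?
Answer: -1/74064 ≈ -1.3502e-5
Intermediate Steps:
S = 12752 (S = 2 - 50*(-255) = 2 + 12750 = 12752)
1/(-86816 + S) = 1/(-86816 + 12752) = 1/(-74064) = -1/74064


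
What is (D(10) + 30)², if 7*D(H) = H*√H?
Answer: 45100/49 + 600*√10/7 ≈ 1191.5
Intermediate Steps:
D(H) = H^(3/2)/7 (D(H) = (H*√H)/7 = H^(3/2)/7)
(D(10) + 30)² = (10^(3/2)/7 + 30)² = ((10*√10)/7 + 30)² = (10*√10/7 + 30)² = (30 + 10*√10/7)²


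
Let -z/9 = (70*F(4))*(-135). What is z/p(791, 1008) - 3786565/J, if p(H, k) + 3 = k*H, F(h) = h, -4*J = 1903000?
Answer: 8482594903/1011539650 ≈ 8.3858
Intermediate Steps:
J = -475750 (J = -¼*1903000 = -475750)
p(H, k) = -3 + H*k (p(H, k) = -3 + k*H = -3 + H*k)
z = 340200 (z = -9*70*4*(-135) = -2520*(-135) = -9*(-37800) = 340200)
z/p(791, 1008) - 3786565/J = 340200/(-3 + 791*1008) - 3786565/(-475750) = 340200/(-3 + 797328) - 3786565*(-1/475750) = 340200/797325 + 757313/95150 = 340200*(1/797325) + 757313/95150 = 4536/10631 + 757313/95150 = 8482594903/1011539650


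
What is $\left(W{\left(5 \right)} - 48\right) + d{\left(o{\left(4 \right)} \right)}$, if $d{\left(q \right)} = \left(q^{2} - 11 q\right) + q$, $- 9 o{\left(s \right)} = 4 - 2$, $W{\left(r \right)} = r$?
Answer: $- \frac{3299}{81} \approx -40.728$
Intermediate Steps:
$o{\left(s \right)} = - \frac{2}{9}$ ($o{\left(s \right)} = - \frac{4 - 2}{9} = \left(- \frac{1}{9}\right) 2 = - \frac{2}{9}$)
$d{\left(q \right)} = q^{2} - 10 q$
$\left(W{\left(5 \right)} - 48\right) + d{\left(o{\left(4 \right)} \right)} = \left(5 - 48\right) - \frac{2 \left(-10 - \frac{2}{9}\right)}{9} = -43 - - \frac{184}{81} = -43 + \frac{184}{81} = - \frac{3299}{81}$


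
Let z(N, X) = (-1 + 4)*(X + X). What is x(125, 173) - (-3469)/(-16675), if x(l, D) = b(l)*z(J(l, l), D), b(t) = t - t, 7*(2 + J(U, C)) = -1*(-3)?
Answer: -3469/16675 ≈ -0.20804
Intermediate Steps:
J(U, C) = -11/7 (J(U, C) = -2 + (-1*(-3))/7 = -2 + (⅐)*3 = -2 + 3/7 = -11/7)
z(N, X) = 6*X (z(N, X) = 3*(2*X) = 6*X)
b(t) = 0
x(l, D) = 0 (x(l, D) = 0*(6*D) = 0)
x(125, 173) - (-3469)/(-16675) = 0 - (-3469)/(-16675) = 0 - (-3469)*(-1)/16675 = 0 - 1*3469/16675 = 0 - 3469/16675 = -3469/16675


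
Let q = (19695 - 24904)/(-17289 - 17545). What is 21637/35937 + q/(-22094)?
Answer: 1513830235129/2514356367732 ≈ 0.60207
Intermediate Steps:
q = 5209/34834 (q = -5209/(-34834) = -5209*(-1/34834) = 5209/34834 ≈ 0.14954)
21637/35937 + q/(-22094) = 21637/35937 + (5209/34834)/(-22094) = 21637*(1/35937) + (5209/34834)*(-1/22094) = 1967/3267 - 5209/769622396 = 1513830235129/2514356367732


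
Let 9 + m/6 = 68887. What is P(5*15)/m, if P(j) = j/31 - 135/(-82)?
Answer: 3445/350175752 ≈ 9.8379e-6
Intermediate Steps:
m = 413268 (m = -54 + 6*68887 = -54 + 413322 = 413268)
P(j) = 135/82 + j/31 (P(j) = j*(1/31) - 135*(-1/82) = j/31 + 135/82 = 135/82 + j/31)
P(5*15)/m = (135/82 + (5*15)/31)/413268 = (135/82 + (1/31)*75)*(1/413268) = (135/82 + 75/31)*(1/413268) = (10335/2542)*(1/413268) = 3445/350175752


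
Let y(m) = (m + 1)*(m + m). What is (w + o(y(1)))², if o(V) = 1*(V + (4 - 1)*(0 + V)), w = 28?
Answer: 1936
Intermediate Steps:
y(m) = 2*m*(1 + m) (y(m) = (1 + m)*(2*m) = 2*m*(1 + m))
o(V) = 4*V (o(V) = 1*(V + 3*V) = 1*(4*V) = 4*V)
(w + o(y(1)))² = (28 + 4*(2*1*(1 + 1)))² = (28 + 4*(2*1*2))² = (28 + 4*4)² = (28 + 16)² = 44² = 1936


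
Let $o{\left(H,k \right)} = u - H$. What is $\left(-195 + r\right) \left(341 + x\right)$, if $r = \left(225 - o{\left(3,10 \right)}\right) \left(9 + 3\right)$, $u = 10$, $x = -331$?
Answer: $24210$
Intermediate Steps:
$o{\left(H,k \right)} = 10 - H$
$r = 2616$ ($r = \left(225 - \left(10 - 3\right)\right) \left(9 + 3\right) = \left(225 - \left(10 - 3\right)\right) 12 = \left(225 - 7\right) 12 = 218 \cdot 12 = 2616$)
$\left(-195 + r\right) \left(341 + x\right) = \left(-195 + 2616\right) \left(341 - 331\right) = 2421 \cdot 10 = 24210$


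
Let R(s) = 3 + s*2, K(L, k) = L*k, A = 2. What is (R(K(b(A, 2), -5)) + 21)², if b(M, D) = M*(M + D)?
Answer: 3136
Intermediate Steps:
b(M, D) = M*(D + M)
R(s) = 3 + 2*s
(R(K(b(A, 2), -5)) + 21)² = ((3 + 2*((2*(2 + 2))*(-5))) + 21)² = ((3 + 2*((2*4)*(-5))) + 21)² = ((3 + 2*(8*(-5))) + 21)² = ((3 + 2*(-40)) + 21)² = ((3 - 80) + 21)² = (-77 + 21)² = (-56)² = 3136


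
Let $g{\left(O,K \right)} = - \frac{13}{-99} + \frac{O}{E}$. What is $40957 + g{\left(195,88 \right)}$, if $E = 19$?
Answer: $\frac{77059669}{1881} \approx 40967.0$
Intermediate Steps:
$g{\left(O,K \right)} = \frac{13}{99} + \frac{O}{19}$ ($g{\left(O,K \right)} = - \frac{13}{-99} + \frac{O}{19} = \left(-13\right) \left(- \frac{1}{99}\right) + O \frac{1}{19} = \frac{13}{99} + \frac{O}{19}$)
$40957 + g{\left(195,88 \right)} = 40957 + \left(\frac{13}{99} + \frac{1}{19} \cdot 195\right) = 40957 + \left(\frac{13}{99} + \frac{195}{19}\right) = 40957 + \frac{19552}{1881} = \frac{77059669}{1881}$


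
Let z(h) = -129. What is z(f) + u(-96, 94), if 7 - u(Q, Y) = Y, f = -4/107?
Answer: -216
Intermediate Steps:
f = -4/107 (f = -4*1/107 = -4/107 ≈ -0.037383)
u(Q, Y) = 7 - Y
z(f) + u(-96, 94) = -129 + (7 - 1*94) = -129 + (7 - 94) = -129 - 87 = -216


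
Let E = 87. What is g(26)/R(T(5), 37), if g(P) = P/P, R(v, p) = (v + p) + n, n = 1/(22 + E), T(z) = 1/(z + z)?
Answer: 1090/40449 ≈ 0.026947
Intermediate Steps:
T(z) = 1/(2*z)
n = 1/109 (n = 1/(22 + 87) = 1/109 ≈ 0.0091743)
R(v, p) = 1/109 + p + v (R(v, p) = (v + p) + 1/109 = (p + v) + 1/109 = 1/109 + p + v)
g(P) = 1
g(26)/R(T(5), 37) = 1/(1/109 + 37 + (½)/5) = 1/(1/109 + 37 + (½)*(⅕)) = 1/(1/109 + 37 + ⅒) = 1/(40449/1090) = 1*(1090/40449) = 1090/40449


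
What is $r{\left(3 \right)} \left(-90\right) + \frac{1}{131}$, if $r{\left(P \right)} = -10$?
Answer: $\frac{117901}{131} \approx 900.01$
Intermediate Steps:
$r{\left(3 \right)} \left(-90\right) + \frac{1}{131} = \left(-10\right) \left(-90\right) + \frac{1}{131} = 900 + \frac{1}{131} = \frac{117901}{131}$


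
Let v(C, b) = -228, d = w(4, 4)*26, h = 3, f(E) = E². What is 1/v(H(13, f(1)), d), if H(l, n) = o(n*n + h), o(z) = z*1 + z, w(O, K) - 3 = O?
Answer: -1/228 ≈ -0.0043860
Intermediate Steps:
w(O, K) = 3 + O
o(z) = 2*z (o(z) = z + z = 2*z)
d = 182 (d = (3 + 4)*26 = 7*26 = 182)
H(l, n) = 6 + 2*n² (H(l, n) = 2*(n*n + 3) = 2*(n² + 3) = 2*(3 + n²) = 6 + 2*n²)
1/v(H(13, f(1)), d) = 1/(-228) = -1/228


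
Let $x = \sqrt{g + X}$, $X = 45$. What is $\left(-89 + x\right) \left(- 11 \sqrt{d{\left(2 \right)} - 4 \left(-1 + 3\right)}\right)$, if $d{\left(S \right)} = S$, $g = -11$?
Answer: $11 i \sqrt{6} \left(89 - \sqrt{34}\right) \approx 2240.9 i$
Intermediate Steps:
$x = \sqrt{34}$ ($x = \sqrt{-11 + 45} = \sqrt{34} \approx 5.8309$)
$\left(-89 + x\right) \left(- 11 \sqrt{d{\left(2 \right)} - 4 \left(-1 + 3\right)}\right) = \left(-89 + \sqrt{34}\right) \left(- 11 \sqrt{2 - 4 \left(-1 + 3\right)}\right) = \left(-89 + \sqrt{34}\right) \left(- 11 \sqrt{2 - 8}\right) = \left(-89 + \sqrt{34}\right) \left(- 11 \sqrt{-6}\right) = \left(-89 + \sqrt{34}\right) \left(- 11 i \sqrt{6}\right) = - 11 i \sqrt{6} \left(-89 + \sqrt{34}\right)$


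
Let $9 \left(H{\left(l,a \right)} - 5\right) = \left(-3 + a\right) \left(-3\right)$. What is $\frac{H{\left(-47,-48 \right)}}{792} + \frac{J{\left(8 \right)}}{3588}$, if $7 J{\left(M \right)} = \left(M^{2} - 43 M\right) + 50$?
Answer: $\frac{61}{3276} \approx 0.01862$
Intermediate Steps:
$H{\left(l,a \right)} = 6 - \frac{a}{3}$ ($H{\left(l,a \right)} = 5 + \frac{\left(-3 + a\right) \left(-3\right)}{9} = 5 + \frac{9 - 3 a}{9} = 5 - \left(-1 + \frac{a}{3}\right) = 6 - \frac{a}{3}$)
$J{\left(M \right)} = \frac{50}{7} - \frac{43 M}{7} + \frac{M^{2}}{7}$ ($J{\left(M \right)} = \frac{\left(M^{2} - 43 M\right) + 50}{7} = \frac{50 + M^{2} - 43 M}{7} = \frac{50}{7} - \frac{43 M}{7} + \frac{M^{2}}{7}$)
$\frac{H{\left(-47,-48 \right)}}{792} + \frac{J{\left(8 \right)}}{3588} = \frac{6 - -16}{792} + \frac{\frac{50}{7} - \frac{344}{7} + \frac{8^{2}}{7}}{3588} = \left(6 + 16\right) \frac{1}{792} + \left(\frac{50}{7} - \frac{344}{7} + \frac{1}{7} \cdot 64\right) \frac{1}{3588} = 22 \cdot \frac{1}{792} + \left(\frac{50}{7} - \frac{344}{7} + \frac{64}{7}\right) \frac{1}{3588} = \frac{1}{36} - \frac{5}{546} = \frac{61}{3276}$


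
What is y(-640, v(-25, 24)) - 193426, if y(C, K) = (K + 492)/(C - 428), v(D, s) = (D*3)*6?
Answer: -34429835/178 ≈ -1.9343e+5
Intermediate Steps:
v(D, s) = 18*D (v(D, s) = (3*D)*6 = 18*D)
y(C, K) = (492 + K)/(-428 + C)
y(-640, v(-25, 24)) - 193426 = (492 + 18*(-25))/(-428 - 640) - 193426 = (492 - 450)/(-1068) - 193426 = -1/1068*42 - 193426 = -7/178 - 193426 = -34429835/178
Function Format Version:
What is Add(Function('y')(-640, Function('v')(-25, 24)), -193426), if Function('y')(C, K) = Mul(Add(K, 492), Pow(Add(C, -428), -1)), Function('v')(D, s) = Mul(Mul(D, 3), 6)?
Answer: Rational(-34429835, 178) ≈ -1.9343e+5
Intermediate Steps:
Function('v')(D, s) = Mul(18, D) (Function('v')(D, s) = Mul(Mul(3, D), 6) = Mul(18, D))
Function('y')(C, K) = Mul(Pow(Add(-428, C), -1), Add(492, K)) (Function('y')(C, K) = Mul(Add(492, K), Pow(Add(-428, C), -1)) = Mul(Pow(Add(-428, C), -1), Add(492, K)))
Add(Function('y')(-640, Function('v')(-25, 24)), -193426) = Add(Mul(Pow(Add(-428, -640), -1), Add(492, Mul(18, -25))), -193426) = Add(Mul(Pow(-1068, -1), Add(492, -450)), -193426) = Add(Mul(Rational(-1, 1068), 42), -193426) = Add(Rational(-7, 178), -193426) = Rational(-34429835, 178)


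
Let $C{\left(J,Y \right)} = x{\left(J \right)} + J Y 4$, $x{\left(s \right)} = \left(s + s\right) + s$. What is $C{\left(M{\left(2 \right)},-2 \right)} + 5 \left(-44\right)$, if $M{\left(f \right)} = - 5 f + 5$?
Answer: $-195$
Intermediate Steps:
$M{\left(f \right)} = 5 - 5 f$
$x{\left(s \right)} = 3 s$ ($x{\left(s \right)} = 2 s + s = 3 s$)
$C{\left(J,Y \right)} = 3 J + 4 J Y$ ($C{\left(J,Y \right)} = 3 J + J Y 4 = 3 J + 4 J Y$)
$C{\left(M{\left(2 \right)},-2 \right)} + 5 \left(-44\right) = \left(5 - 10\right) \left(3 + 4 \left(-2\right)\right) + 5 \left(-44\right) = \left(5 - 10\right) \left(3 - 8\right) - 220 = \left(-5\right) \left(-5\right) - 220 = 25 - 220 = -195$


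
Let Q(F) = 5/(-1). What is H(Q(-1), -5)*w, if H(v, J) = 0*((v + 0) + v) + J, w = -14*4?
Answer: 280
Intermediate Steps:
Q(F) = -5 (Q(F) = 5*(-1) = -5)
w = -56
H(v, J) = J (H(v, J) = 0*(v + v) + J = 0*(2*v) + J = 0 + J = J)
H(Q(-1), -5)*w = -5*(-56) = 280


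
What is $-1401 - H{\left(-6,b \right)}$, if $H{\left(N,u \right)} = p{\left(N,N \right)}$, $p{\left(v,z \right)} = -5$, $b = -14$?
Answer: $-1396$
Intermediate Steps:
$H{\left(N,u \right)} = -5$
$-1401 - H{\left(-6,b \right)} = -1401 - -5 = -1401 + 5 = -1396$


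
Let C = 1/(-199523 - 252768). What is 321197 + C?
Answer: 145274512326/452291 ≈ 3.2120e+5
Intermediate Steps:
C = -1/452291 (C = 1/(-452291) = -1/452291 ≈ -2.2110e-6)
321197 + C = 321197 - 1/452291 = 145274512326/452291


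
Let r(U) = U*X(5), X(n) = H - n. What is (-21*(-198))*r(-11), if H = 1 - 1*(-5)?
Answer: -45738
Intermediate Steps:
H = 6 (H = 1 + 5 = 6)
X(n) = 6 - n
r(U) = U (r(U) = U*(6 - 1*5) = U*(6 - 5) = U*1 = U)
(-21*(-198))*r(-11) = -21*(-198)*(-11) = 4158*(-11) = -45738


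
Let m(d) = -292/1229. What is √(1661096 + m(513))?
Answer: 2*√627246786117/1229 ≈ 1288.8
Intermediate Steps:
m(d) = -292/1229 (m(d) = -292*1/1229 = -292/1229)
√(1661096 + m(513)) = √(1661096 - 292/1229) = √(2041486692/1229) = 2*√627246786117/1229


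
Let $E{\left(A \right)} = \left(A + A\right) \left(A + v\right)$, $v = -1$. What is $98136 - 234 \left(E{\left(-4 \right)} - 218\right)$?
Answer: $139788$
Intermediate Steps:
$E{\left(A \right)} = 2 A \left(-1 + A\right)$ ($E{\left(A \right)} = \left(A + A\right) \left(A - 1\right) = 2 A \left(-1 + A\right)$)
$98136 - 234 \left(E{\left(-4 \right)} - 218\right) = 98136 - 234 \left(2 \left(-4\right) \left(-1 - 4\right) - 218\right) = 98136 - 234 \left(2 \left(-4\right) \left(-5\right) - 218\right) = 98136 - 234 \left(40 - 218\right) = 98136 - -41652 = 98136 + 41652 = 139788$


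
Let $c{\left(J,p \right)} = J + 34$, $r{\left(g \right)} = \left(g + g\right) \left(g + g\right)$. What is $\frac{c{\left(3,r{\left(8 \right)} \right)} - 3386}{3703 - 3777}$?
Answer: $\frac{3349}{74} \approx 45.257$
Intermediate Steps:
$r{\left(g \right)} = 4 g^{2}$ ($r{\left(g \right)} = 2 g 2 g = 4 g^{2}$)
$c{\left(J,p \right)} = 34 + J$
$\frac{c{\left(3,r{\left(8 \right)} \right)} - 3386}{3703 - 3777} = \frac{\left(34 + 3\right) - 3386}{3703 - 3777} = \frac{37 - 3386}{-74} = \left(-3349\right) \left(- \frac{1}{74}\right) = \frac{3349}{74}$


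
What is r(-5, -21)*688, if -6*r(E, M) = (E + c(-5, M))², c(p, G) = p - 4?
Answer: -67424/3 ≈ -22475.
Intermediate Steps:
c(p, G) = -4 + p
r(E, M) = -(-9 + E)²/6 (r(E, M) = -(E + (-4 - 5))²/6 = -(E - 9)²/6 = -(-9 + E)²/6)
r(-5, -21)*688 = -(-9 - 5)²/6*688 = -⅙*(-14)²*688 = -⅙*196*688 = -98/3*688 = -67424/3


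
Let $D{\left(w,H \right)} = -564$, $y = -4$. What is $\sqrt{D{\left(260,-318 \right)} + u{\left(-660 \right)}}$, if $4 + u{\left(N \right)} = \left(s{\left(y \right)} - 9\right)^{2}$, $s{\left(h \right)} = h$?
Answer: $i \sqrt{399} \approx 19.975 i$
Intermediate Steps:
$u{\left(N \right)} = 165$ ($u{\left(N \right)} = -4 + \left(-4 - 9\right)^{2} = -4 + \left(-13\right)^{2} = -4 + 169 = 165$)
$\sqrt{D{\left(260,-318 \right)} + u{\left(-660 \right)}} = \sqrt{-564 + 165} = \sqrt{-399} = i \sqrt{399}$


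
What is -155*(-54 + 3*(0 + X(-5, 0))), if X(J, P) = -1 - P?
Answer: 8835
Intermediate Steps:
-155*(-54 + 3*(0 + X(-5, 0))) = -155*(-54 + 3*(0 + (-1 - 1*0))) = -155*(-54 + 3*(0 + (-1 + 0))) = -155*(-54 + 3*(0 - 1)) = -155*(-54 + 3*(-1)) = -155*(-54 - 3) = -155*(-57) = 8835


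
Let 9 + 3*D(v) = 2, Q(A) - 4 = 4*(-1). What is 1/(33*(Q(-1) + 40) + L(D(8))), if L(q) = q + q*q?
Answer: 9/11908 ≈ 0.00075579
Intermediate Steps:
Q(A) = 0 (Q(A) = 4 + 4*(-1) = 4 - 4 = 0)
D(v) = -7/3 (D(v) = -3 + (1/3)*2 = -3 + 2/3 = -7/3)
L(q) = q + q**2
1/(33*(Q(-1) + 40) + L(D(8))) = 1/(33*(0 + 40) - 7*(1 - 7/3)/3) = 1/(33*40 - 7/3*(-4/3)) = 1/(1320 + 28/9) = 1/(11908/9) = 9/11908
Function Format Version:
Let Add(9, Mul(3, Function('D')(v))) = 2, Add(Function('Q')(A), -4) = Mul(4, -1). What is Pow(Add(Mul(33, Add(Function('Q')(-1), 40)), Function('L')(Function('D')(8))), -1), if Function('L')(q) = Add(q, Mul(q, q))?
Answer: Rational(9, 11908) ≈ 0.00075579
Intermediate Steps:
Function('Q')(A) = 0 (Function('Q')(A) = Add(4, Mul(4, -1)) = Add(4, -4) = 0)
Function('D')(v) = Rational(-7, 3) (Function('D')(v) = Add(-3, Mul(Rational(1, 3), 2)) = Add(-3, Rational(2, 3)) = Rational(-7, 3))
Function('L')(q) = Add(q, Pow(q, 2))
Pow(Add(Mul(33, Add(Function('Q')(-1), 40)), Function('L')(Function('D')(8))), -1) = Pow(Add(Mul(33, Add(0, 40)), Mul(Rational(-7, 3), Add(1, Rational(-7, 3)))), -1) = Pow(Add(Mul(33, 40), Mul(Rational(-7, 3), Rational(-4, 3))), -1) = Pow(Add(1320, Rational(28, 9)), -1) = Pow(Rational(11908, 9), -1) = Rational(9, 11908)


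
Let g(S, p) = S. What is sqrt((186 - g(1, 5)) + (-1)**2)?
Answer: sqrt(186) ≈ 13.638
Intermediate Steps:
sqrt((186 - g(1, 5)) + (-1)**2) = sqrt((186 - 1*1) + (-1)**2) = sqrt((186 - 1) + 1) = sqrt(185 + 1) = sqrt(186)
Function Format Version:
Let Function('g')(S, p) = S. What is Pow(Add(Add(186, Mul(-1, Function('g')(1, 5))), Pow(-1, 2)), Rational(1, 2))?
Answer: Pow(186, Rational(1, 2)) ≈ 13.638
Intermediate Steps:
Pow(Add(Add(186, Mul(-1, Function('g')(1, 5))), Pow(-1, 2)), Rational(1, 2)) = Pow(Add(Add(186, Mul(-1, 1)), Pow(-1, 2)), Rational(1, 2)) = Pow(Add(Add(186, -1), 1), Rational(1, 2)) = Pow(Add(185, 1), Rational(1, 2)) = Pow(186, Rational(1, 2))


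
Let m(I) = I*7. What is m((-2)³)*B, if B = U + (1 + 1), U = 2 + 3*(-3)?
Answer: 280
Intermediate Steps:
m(I) = 7*I
U = -7 (U = 2 - 9 = -7)
B = -5 (B = -7 + (1 + 1) = -7 + 2 = -5)
m((-2)³)*B = (7*(-2)³)*(-5) = (7*(-8))*(-5) = -56*(-5) = 280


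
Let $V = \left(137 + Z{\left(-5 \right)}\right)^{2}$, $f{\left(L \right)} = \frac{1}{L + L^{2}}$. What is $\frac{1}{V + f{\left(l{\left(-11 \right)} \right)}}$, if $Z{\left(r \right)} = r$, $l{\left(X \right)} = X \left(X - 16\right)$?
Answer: $\frac{88506}{1542128545} \approx 5.7392 \cdot 10^{-5}$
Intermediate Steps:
$l{\left(X \right)} = X \left(-16 + X\right)$
$V = 17424$ ($V = \left(137 - 5\right)^{2} = 132^{2} = 17424$)
$\frac{1}{V + f{\left(l{\left(-11 \right)} \right)}} = \frac{1}{17424 + \frac{1}{- 11 \left(-16 - 11\right) \left(1 - 11 \left(-16 - 11\right)\right)}} = \frac{1}{17424 + \frac{1}{\left(-11\right) \left(-27\right) \left(1 - -297\right)}} = \frac{1}{17424 + \frac{1}{297 \left(1 + 297\right)}} = \frac{1}{17424 + \frac{1}{297 \cdot 298}} = \frac{1}{17424 + \frac{1}{297} \cdot \frac{1}{298}} = \frac{1}{17424 + \frac{1}{88506}} = \frac{1}{\frac{1542128545}{88506}} = \frac{88506}{1542128545}$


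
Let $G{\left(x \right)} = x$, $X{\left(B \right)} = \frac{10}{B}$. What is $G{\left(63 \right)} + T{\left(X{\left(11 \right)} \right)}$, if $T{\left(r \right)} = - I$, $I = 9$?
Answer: $54$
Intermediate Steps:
$T{\left(r \right)} = -9$ ($T{\left(r \right)} = \left(-1\right) 9 = -9$)
$G{\left(63 \right)} + T{\left(X{\left(11 \right)} \right)} = 63 - 9 = 54$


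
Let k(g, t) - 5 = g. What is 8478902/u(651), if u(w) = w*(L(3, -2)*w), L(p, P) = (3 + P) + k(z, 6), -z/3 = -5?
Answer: 8478902/8899821 ≈ 0.95270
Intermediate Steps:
z = 15 (z = -3*(-5) = 15)
k(g, t) = 5 + g
L(p, P) = 23 + P (L(p, P) = (3 + P) + (5 + 15) = (3 + P) + 20 = 23 + P)
u(w) = 21*w**2 (u(w) = w*((23 - 2)*w) = w*(21*w) = 21*w**2)
8478902/u(651) = 8478902/((21*651**2)) = 8478902/((21*423801)) = 8478902/8899821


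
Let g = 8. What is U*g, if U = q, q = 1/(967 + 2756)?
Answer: 8/3723 ≈ 0.0021488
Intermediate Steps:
q = 1/3723 ≈ 0.00026860
U = 1/3723 ≈ 0.00026860
U*g = (1/3723)*8 = 8/3723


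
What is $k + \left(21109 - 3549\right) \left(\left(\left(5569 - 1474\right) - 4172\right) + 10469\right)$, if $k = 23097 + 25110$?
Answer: $182531727$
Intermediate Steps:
$k = 48207$
$k + \left(21109 - 3549\right) \left(\left(\left(5569 - 1474\right) - 4172\right) + 10469\right) = 48207 + \left(21109 - 3549\right) \left(\left(\left(5569 - 1474\right) - 4172\right) + 10469\right) = 48207 + 17560 \left(\left(4095 - 4172\right) + 10469\right) = 48207 + 17560 \left(-77 + 10469\right) = 48207 + 17560 \cdot 10392 = 48207 + 182483520 = 182531727$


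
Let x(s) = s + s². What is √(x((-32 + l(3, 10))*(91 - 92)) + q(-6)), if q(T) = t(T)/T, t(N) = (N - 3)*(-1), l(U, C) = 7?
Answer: √2594/2 ≈ 25.466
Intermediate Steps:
t(N) = 3 - N (t(N) = (-3 + N)*(-1) = 3 - N)
q(T) = (3 - T)/T
√(x((-32 + l(3, 10))*(91 - 92)) + q(-6)) = √(((-32 + 7)*(91 - 92))*(1 + (-32 + 7)*(91 - 92)) + (3 - 1*(-6))/(-6)) = √((-25*(-1))*(1 - 25*(-1)) - (3 + 6)/6) = √(25*(1 + 25) - ⅙*9) = √(25*26 - 3/2) = √(650 - 3/2) = √(1297/2) = √2594/2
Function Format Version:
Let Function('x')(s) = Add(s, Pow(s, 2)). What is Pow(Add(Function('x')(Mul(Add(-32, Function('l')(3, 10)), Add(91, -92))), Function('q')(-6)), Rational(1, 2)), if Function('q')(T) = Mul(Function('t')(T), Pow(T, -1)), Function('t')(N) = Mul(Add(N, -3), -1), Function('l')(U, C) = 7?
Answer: Mul(Rational(1, 2), Pow(2594, Rational(1, 2))) ≈ 25.466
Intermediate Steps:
Function('t')(N) = Add(3, Mul(-1, N)) (Function('t')(N) = Mul(Add(-3, N), -1) = Add(3, Mul(-1, N)))
Function('q')(T) = Mul(Pow(T, -1), Add(3, Mul(-1, T))) (Function('q')(T) = Mul(Add(3, Mul(-1, T)), Pow(T, -1)) = Mul(Pow(T, -1), Add(3, Mul(-1, T))))
Pow(Add(Function('x')(Mul(Add(-32, Function('l')(3, 10)), Add(91, -92))), Function('q')(-6)), Rational(1, 2)) = Pow(Add(Mul(Mul(Add(-32, 7), Add(91, -92)), Add(1, Mul(Add(-32, 7), Add(91, -92)))), Mul(Pow(-6, -1), Add(3, Mul(-1, -6)))), Rational(1, 2)) = Pow(Add(Mul(Mul(-25, -1), Add(1, Mul(-25, -1))), Mul(Rational(-1, 6), Add(3, 6))), Rational(1, 2)) = Pow(Add(Mul(25, Add(1, 25)), Mul(Rational(-1, 6), 9)), Rational(1, 2)) = Pow(Add(Mul(25, 26), Rational(-3, 2)), Rational(1, 2)) = Pow(Add(650, Rational(-3, 2)), Rational(1, 2)) = Pow(Rational(1297, 2), Rational(1, 2)) = Mul(Rational(1, 2), Pow(2594, Rational(1, 2)))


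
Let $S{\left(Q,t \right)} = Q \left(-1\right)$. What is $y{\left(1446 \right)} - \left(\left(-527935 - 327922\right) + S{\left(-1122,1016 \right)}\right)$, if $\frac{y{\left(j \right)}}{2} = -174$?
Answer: $854387$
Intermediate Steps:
$S{\left(Q,t \right)} = - Q$
$y{\left(j \right)} = -348$ ($y{\left(j \right)} = 2 \left(-174\right) = -348$)
$y{\left(1446 \right)} - \left(\left(-527935 - 327922\right) + S{\left(-1122,1016 \right)}\right) = -348 - \left(\left(-527935 - 327922\right) - -1122\right) = -348 - \left(\left(-527935 - 327922\right) + 1122\right) = -348 - \left(-855857 + 1122\right) = -348 - -854735 = -348 + 854735 = 854387$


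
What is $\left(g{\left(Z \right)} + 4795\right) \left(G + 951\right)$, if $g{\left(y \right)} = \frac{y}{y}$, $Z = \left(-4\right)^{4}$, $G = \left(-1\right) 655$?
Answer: $1419616$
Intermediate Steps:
$G = -655$
$Z = 256$
$g{\left(y \right)} = 1$
$\left(g{\left(Z \right)} + 4795\right) \left(G + 951\right) = \left(1 + 4795\right) \left(-655 + 951\right) = 4796 \cdot 296 = 1419616$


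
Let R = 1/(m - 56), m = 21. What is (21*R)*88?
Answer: -264/5 ≈ -52.800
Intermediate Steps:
R = -1/35 (R = 1/(21 - 56) = 1/(-35) = -1/35 ≈ -0.028571)
(21*R)*88 = (21*(-1/35))*88 = -⅗*88 = -264/5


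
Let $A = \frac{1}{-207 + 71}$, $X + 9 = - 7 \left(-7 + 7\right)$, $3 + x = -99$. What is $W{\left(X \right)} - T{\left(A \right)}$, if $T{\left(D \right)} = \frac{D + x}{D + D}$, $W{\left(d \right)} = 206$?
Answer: $- \frac{13461}{2} \approx -6730.5$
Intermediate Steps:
$x = -102$ ($x = -3 - 99 = -102$)
$X = -9$ ($X = -9 - 7 \left(-7 + 7\right) = -9 - 0 = -9 + 0 = -9$)
$A = - \frac{1}{136}$ ($A = \frac{1}{-136} = - \frac{1}{136} \approx -0.0073529$)
$T{\left(D \right)} = \frac{-102 + D}{2 D}$ ($T{\left(D \right)} = \frac{D - 102}{D + D} = \frac{-102 + D}{2 D}$)
$W{\left(X \right)} - T{\left(A \right)} = 206 - \frac{-102 - \frac{1}{136}}{2 \left(- \frac{1}{136}\right)} = 206 - \frac{1}{2} \left(-136\right) \left(- \frac{13873}{136}\right) = 206 - \frac{13873}{2} = - \frac{13461}{2}$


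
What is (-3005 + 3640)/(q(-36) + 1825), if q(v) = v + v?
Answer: 635/1753 ≈ 0.36224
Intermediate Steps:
q(v) = 2*v
(-3005 + 3640)/(q(-36) + 1825) = (-3005 + 3640)/(2*(-36) + 1825) = 635/(-72 + 1825) = 635/1753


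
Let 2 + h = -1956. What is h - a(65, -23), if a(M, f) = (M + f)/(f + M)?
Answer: -1959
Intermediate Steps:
h = -1958 (h = -2 - 1956 = -1958)
a(M, f) = 1 (a(M, f) = (M + f)/(M + f) = 1)
h - a(65, -23) = -1958 - 1*1 = -1958 - 1 = -1959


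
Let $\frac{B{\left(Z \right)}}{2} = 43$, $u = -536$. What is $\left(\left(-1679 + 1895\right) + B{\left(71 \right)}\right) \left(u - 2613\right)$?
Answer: $-950998$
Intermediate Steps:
$B{\left(Z \right)} = 86$ ($B{\left(Z \right)} = 2 \cdot 43 = 86$)
$\left(\left(-1679 + 1895\right) + B{\left(71 \right)}\right) \left(u - 2613\right) = \left(\left(-1679 + 1895\right) + 86\right) \left(-536 - 2613\right) = \left(216 + 86\right) \left(-536 - 2613\right) = 302 \left(-536 - 2613\right) = 302 \left(-3149\right) = -950998$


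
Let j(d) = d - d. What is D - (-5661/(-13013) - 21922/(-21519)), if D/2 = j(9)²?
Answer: -407090045/280026747 ≈ -1.4538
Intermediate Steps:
j(d) = 0
D = 0 (D = 2*0² = 2*0 = 0)
D - (-5661/(-13013) - 21922/(-21519)) = 0 - (-5661/(-13013) - 21922/(-21519)) = 0 - (-5661*(-1/13013) - 21922*(-1/21519)) = 0 - (5661/13013 + 21922/21519) = 0 - 1*407090045/280026747 = 0 - 407090045/280026747 = -407090045/280026747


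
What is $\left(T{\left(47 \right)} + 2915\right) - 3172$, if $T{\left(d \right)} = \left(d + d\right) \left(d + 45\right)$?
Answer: $8391$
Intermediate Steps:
$T{\left(d \right)} = 2 d \left(45 + d\right)$
$\left(T{\left(47 \right)} + 2915\right) - 3172 = \left(2 \cdot 47 \left(45 + 47\right) + 2915\right) - 3172 = \left(2 \cdot 47 \cdot 92 + 2915\right) - 3172 = \left(8648 + 2915\right) - 3172 = 11563 - 3172 = 8391$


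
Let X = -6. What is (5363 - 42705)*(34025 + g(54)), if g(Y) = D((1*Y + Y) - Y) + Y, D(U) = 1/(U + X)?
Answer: -30541891103/24 ≈ -1.2726e+9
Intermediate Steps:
D(U) = 1/(-6 + U) (D(U) = 1/(U - 6) = 1/(-6 + U))
g(Y) = Y + 1/(-6 + Y) (g(Y) = 1/(-6 + ((1*Y + Y) - Y)) + Y = 1/(-6 + ((Y + Y) - Y)) + Y = 1/(-6 + (2*Y - Y)) + Y = 1/(-6 + Y) + Y = Y + 1/(-6 + Y))
(5363 - 42705)*(34025 + g(54)) = (5363 - 42705)*(34025 + (1 + 54*(-6 + 54))/(-6 + 54)) = -37342*(34025 + (1 + 54*48)/48) = -37342*(34025 + (1 + 2592)/48) = -37342*(34025 + (1/48)*2593) = -37342*(34025 + 2593/48) = -37342*1635793/48 = -30541891103/24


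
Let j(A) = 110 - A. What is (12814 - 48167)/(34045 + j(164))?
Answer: -35353/33991 ≈ -1.0401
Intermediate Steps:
(12814 - 48167)/(34045 + j(164)) = (12814 - 48167)/(34045 + (110 - 1*164)) = -35353/(34045 + (110 - 164)) = -35353/(34045 - 54) = -35353/33991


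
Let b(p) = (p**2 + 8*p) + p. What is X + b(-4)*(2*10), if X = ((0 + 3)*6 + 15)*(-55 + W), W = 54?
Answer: -433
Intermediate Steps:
b(p) = p**2 + 9*p
X = -33 (X = ((0 + 3)*6 + 15)*(-55 + 54) = (3*6 + 15)*(-1) = (18 + 15)*(-1) = 33*(-1) = -33)
X + b(-4)*(2*10) = -33 + (-4*(9 - 4))*(2*10) = -33 - 4*5*20 = -33 - 20*20 = -33 - 400 = -433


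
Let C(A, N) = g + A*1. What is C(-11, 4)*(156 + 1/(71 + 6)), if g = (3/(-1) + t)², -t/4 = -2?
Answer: 24026/11 ≈ 2184.2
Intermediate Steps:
t = 8 (t = -4*(-2) = 8)
g = 25 (g = (3/(-1) + 8)² = (3*(-1) + 8)² = (-3 + 8)² = 5² = 25)
C(A, N) = 25 + A (C(A, N) = 25 + A*1 = 25 + A)
C(-11, 4)*(156 + 1/(71 + 6)) = (25 - 11)*(156 + 1/(71 + 6)) = 14*(156 + 1/77) = 14*(12013/77) = 24026/11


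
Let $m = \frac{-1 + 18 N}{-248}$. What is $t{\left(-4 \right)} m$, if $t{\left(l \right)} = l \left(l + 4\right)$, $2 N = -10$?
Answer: $0$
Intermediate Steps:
$N = -5$ ($N = \frac{1}{2} \left(-10\right) = -5$)
$t{\left(l \right)} = l \left(4 + l\right)$
$m = \frac{91}{248}$ ($m = \frac{-1 + 18 \left(-5\right)}{-248} = \left(-1 - 90\right) \left(- \frac{1}{248}\right) = \left(-91\right) \left(- \frac{1}{248}\right) = \frac{91}{248} \approx 0.36694$)
$t{\left(-4 \right)} m = - 4 \left(4 - 4\right) \frac{91}{248} = \left(-4\right) 0 \cdot \frac{91}{248} = 0 \cdot \frac{91}{248} = 0$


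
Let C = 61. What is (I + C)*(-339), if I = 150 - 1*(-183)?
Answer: -133566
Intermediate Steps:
I = 333 (I = 150 + 183 = 333)
(I + C)*(-339) = (333 + 61)*(-339) = 394*(-339) = -133566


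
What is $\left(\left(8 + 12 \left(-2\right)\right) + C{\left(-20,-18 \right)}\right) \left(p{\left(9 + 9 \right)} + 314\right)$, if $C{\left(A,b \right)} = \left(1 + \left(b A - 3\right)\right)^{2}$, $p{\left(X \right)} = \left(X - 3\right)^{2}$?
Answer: $69071772$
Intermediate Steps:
$p{\left(X \right)} = \left(-3 + X\right)^{2}$
$C{\left(A,b \right)} = \left(-2 + A b\right)^{2}$ ($C{\left(A,b \right)} = \left(1 + \left(A b - 3\right)\right)^{2} = \left(1 + \left(-3 + A b\right)\right)^{2} = \left(-2 + A b\right)^{2}$)
$\left(\left(8 + 12 \left(-2\right)\right) + C{\left(-20,-18 \right)}\right) \left(p{\left(9 + 9 \right)} + 314\right) = \left(\left(8 + 12 \left(-2\right)\right) + \left(-2 - -360\right)^{2}\right) \left(\left(-3 + \left(9 + 9\right)\right)^{2} + 314\right) = \left(\left(8 - 24\right) + \left(-2 + 360\right)^{2}\right) \left(\left(-3 + 18\right)^{2} + 314\right) = \left(-16 + 358^{2}\right) \left(15^{2} + 314\right) = \left(-16 + 128164\right) \left(225 + 314\right) = 128148 \cdot 539 = 69071772$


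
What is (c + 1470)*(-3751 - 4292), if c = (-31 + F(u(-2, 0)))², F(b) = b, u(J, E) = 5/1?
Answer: -17260278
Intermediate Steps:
u(J, E) = 5 (u(J, E) = 5*1 = 5)
c = 676 (c = (-31 + 5)² = (-26)² = 676)
(c + 1470)*(-3751 - 4292) = (676 + 1470)*(-3751 - 4292) = 2146*(-8043) = -17260278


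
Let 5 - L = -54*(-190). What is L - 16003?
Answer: -26258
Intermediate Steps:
L = -10255 (L = 5 - (-54)*(-190) = 5 - 1*10260 = 5 - 10260 = -10255)
L - 16003 = -10255 - 16003 = -26258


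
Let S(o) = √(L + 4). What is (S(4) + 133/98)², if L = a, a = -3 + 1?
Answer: 753/196 + 19*√2/7 ≈ 7.6804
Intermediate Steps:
a = -2
L = -2
S(o) = √2 (S(o) = √(-2 + 4) = √2)
(S(4) + 133/98)² = (√2 + 133/98)² = (√2 + 133*(1/98))² = (√2 + 19/14)² = (19/14 + √2)²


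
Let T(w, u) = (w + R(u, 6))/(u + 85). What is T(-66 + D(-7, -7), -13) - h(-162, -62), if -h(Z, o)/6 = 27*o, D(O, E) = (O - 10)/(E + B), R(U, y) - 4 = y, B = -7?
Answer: -10125119/1008 ≈ -10045.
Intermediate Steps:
R(U, y) = 4 + y
D(O, E) = (-10 + O)/(-7 + E) (D(O, E) = (O - 10)/(E - 7) = (-10 + O)/(-7 + E))
h(Z, o) = -162*o
T(w, u) = (10 + w)/(85 + u) (T(w, u) = (w + (4 + 6))/(u + 85) = (w + 10)/(85 + u) = (10 + w)/(85 + u))
T(-66 + D(-7, -7), -13) - h(-162, -62) = (10 + (-66 + (-10 - 7)/(-7 - 7)))/(85 - 13) - (-162)*(-62) = (10 + (-66 - 17/(-14)))/72 - 1*10044 = (10 + (-66 - 1/14*(-17)))/72 - 10044 = (10 + (-66 + 17/14))/72 - 10044 = (10 - 907/14)/72 - 10044 = (1/72)*(-767/14) - 10044 = -767/1008 - 10044 = -10125119/1008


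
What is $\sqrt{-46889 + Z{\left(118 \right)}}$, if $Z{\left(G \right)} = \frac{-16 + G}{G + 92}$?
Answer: $\frac{i \sqrt{57438430}}{35} \approx 216.54 i$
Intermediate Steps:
$Z{\left(G \right)} = \frac{-16 + G}{92 + G}$
$\sqrt{-46889 + Z{\left(118 \right)}} = \sqrt{-46889 + \frac{-16 + 118}{92 + 118}} = \sqrt{-46889 + \frac{1}{210} \cdot 102} = \sqrt{-46889 + \frac{17}{35}} = \sqrt{- \frac{1641098}{35}} = \frac{i \sqrt{57438430}}{35}$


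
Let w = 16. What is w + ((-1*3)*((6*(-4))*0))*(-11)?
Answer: 16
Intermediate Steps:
w + ((-1*3)*((6*(-4))*0))*(-11) = 16 + ((-1*3)*((6*(-4))*0))*(-11) = 16 - (-72)*0*(-11) = 16 - 3*0*(-11) = 16 + 0*(-11) = 16 + 0 = 16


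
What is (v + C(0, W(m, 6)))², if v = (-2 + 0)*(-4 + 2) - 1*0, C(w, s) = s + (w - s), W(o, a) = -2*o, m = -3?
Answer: 16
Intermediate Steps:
C(w, s) = w
v = 4 (v = -2*(-2) + 0 = 4 + 0 = 4)
(v + C(0, W(m, 6)))² = (4 + 0)² = 4² = 16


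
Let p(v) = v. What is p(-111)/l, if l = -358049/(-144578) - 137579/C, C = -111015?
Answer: -1781586260370/59639706397 ≈ -29.872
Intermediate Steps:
l = 59639706397/16050326670 (l = -358049/(-144578) - 137579/(-111015) = -358049*(-1/144578) - 137579*(-1/111015) = 358049/144578 + 137579/111015 = 59639706397/16050326670 ≈ 3.7158)
p(-111)/l = -111/59639706397/16050326670 = -111*16050326670/59639706397 = -1781586260370/59639706397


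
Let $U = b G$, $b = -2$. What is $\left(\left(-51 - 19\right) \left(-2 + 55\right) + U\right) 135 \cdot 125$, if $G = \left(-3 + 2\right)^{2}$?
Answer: $-62640000$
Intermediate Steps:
$G = 1$ ($G = \left(-1\right)^{2} = 1$)
$U = -2$ ($U = \left(-2\right) 1 = -2$)
$\left(\left(-51 - 19\right) \left(-2 + 55\right) + U\right) 135 \cdot 125 = \left(\left(-51 - 19\right) \left(-2 + 55\right) - 2\right) 135 \cdot 125 = \left(\left(-70\right) 53 - 2\right) 135 \cdot 125 = \left(-3710 - 2\right) 135 \cdot 125 = \left(-3712\right) 135 \cdot 125 = \left(-501120\right) 125 = -62640000$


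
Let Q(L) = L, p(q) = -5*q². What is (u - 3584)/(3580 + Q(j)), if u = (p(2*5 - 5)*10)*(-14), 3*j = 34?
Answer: 20874/5387 ≈ 3.8749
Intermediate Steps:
j = 34/3 (j = (⅓)*34 = 34/3 ≈ 11.333)
u = 17500 (u = (-5*(2*5 - 5)²*10)*(-14) = (-5*(10 - 5)²*10)*(-14) = (-5*5²*10)*(-14) = (-5*25*10)*(-14) = -125*10*(-14) = -1250*(-14) = 17500)
(u - 3584)/(3580 + Q(j)) = (17500 - 3584)/(3580 + 34/3) = 13916/(10774/3) = 13916*(3/10774) = 20874/5387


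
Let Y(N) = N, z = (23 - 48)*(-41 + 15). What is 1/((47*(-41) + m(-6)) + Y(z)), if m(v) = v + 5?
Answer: -1/1278 ≈ -0.00078247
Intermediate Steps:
m(v) = 5 + v
z = 650 (z = -25*(-26) = 650)
1/((47*(-41) + m(-6)) + Y(z)) = 1/((47*(-41) + (5 - 6)) + 650) = 1/((-1927 - 1) + 650) = 1/(-1928 + 650) = 1/(-1278) = -1/1278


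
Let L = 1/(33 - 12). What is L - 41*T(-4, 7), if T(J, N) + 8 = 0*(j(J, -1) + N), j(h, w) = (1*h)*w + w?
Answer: 6889/21 ≈ 328.05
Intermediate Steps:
L = 1/21 ≈ 0.047619
j(h, w) = w + h*w (j(h, w) = h*w + w = w + h*w)
T(J, N) = -8 (T(J, N) = -8 + 0*(-(1 + J) + N) = -8 + 0*((-1 - J) + N) = -8 + 0*(-1 + N - J) = -8 + 0 = -8)
L - 41*T(-4, 7) = 1/21 - 41*(-8) = 1/21 + 328 = 6889/21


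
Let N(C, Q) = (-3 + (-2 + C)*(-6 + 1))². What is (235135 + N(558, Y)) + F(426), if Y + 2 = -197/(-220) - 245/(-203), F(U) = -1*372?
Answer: 7979852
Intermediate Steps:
F(U) = -372
Y = 653/6380 (Y = -2 + (-197/(-220) - 245/(-203)) = -2 + (-197*(-1/220) - 245*(-1/203)) = -2 + (197/220 + 35/29) = -2 + 13413/6380 = 653/6380 ≈ 0.10235)
N(C, Q) = (7 - 5*C)² (N(C, Q) = (-3 + (-2 + C)*(-5))² = (-3 + (10 - 5*C))² = (7 - 5*C)²)
(235135 + N(558, Y)) + F(426) = (235135 + (-7 + 5*558)²) - 372 = (235135 + (-7 + 2790)²) - 372 = (235135 + 2783²) - 372 = (235135 + 7745089) - 372 = 7980224 - 372 = 7979852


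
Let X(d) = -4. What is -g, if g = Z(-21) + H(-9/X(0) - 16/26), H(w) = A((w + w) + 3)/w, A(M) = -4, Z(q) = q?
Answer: 1993/85 ≈ 23.447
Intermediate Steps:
H(w) = -4/w
g = -1993/85 (g = -21 - 4/(-9/(-4) - 16/26) = -21 - 4/(-9*(-¼) - 16*1/26) = -21 - 4/(9/4 - 8/13) = -21 - 4/85/52 = -21 - 4*52/85 = -21 - 208/85 = -1993/85 ≈ -23.447)
-g = -1*(-1993/85) = 1993/85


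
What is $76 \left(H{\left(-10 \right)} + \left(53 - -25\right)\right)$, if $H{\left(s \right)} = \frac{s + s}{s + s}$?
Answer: $6004$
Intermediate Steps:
$H{\left(s \right)} = 1$ ($H{\left(s \right)} = \frac{2 s}{2 s} = 2 s \frac{1}{2 s} = 1$)
$76 \left(H{\left(-10 \right)} + \left(53 - -25\right)\right) = 76 \left(1 + \left(53 - -25\right)\right) = 76 \left(1 + \left(53 + 25\right)\right) = 76 \left(1 + 78\right) = 76 \cdot 79 = 6004$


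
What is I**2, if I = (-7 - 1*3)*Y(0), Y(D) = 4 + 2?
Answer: 3600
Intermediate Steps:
Y(D) = 6
I = -60 (I = (-7 - 1*3)*6 = (-7 - 3)*6 = -10*6 = -60)
I**2 = (-60)**2 = 3600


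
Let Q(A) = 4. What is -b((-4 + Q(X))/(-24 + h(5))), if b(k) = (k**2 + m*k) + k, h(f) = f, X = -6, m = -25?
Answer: 0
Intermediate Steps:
b(k) = k**2 - 24*k (b(k) = (k**2 - 25*k) + k = k**2 - 24*k)
-b((-4 + Q(X))/(-24 + h(5))) = -(-4 + 4)/(-24 + 5)*(-24 + (-4 + 4)/(-24 + 5)) = -0/(-19)*(-24 + 0/(-19)) = -0*(-1/19)*(-24 + 0*(-1/19)) = -0*(-24 + 0) = -0*(-24) = -1*0 = 0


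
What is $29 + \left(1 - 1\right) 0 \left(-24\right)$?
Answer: $29$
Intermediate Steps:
$29 + \left(1 - 1\right) 0 \left(-24\right) = 29 + 0 \cdot 0 \left(-24\right) = 29 + 0 \left(-24\right) = 29 + 0 = 29$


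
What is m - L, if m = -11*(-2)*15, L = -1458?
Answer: 1788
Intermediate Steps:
m = 330 (m = 22*15 = 330)
m - L = 330 - 1*(-1458) = 330 + 1458 = 1788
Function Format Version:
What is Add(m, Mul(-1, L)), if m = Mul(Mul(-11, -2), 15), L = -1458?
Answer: 1788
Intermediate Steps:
m = 330 (m = Mul(22, 15) = 330)
Add(m, Mul(-1, L)) = Add(330, Mul(-1, -1458)) = Add(330, 1458) = 1788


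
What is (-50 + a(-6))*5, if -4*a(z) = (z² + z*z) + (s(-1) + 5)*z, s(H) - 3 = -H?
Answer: -545/2 ≈ -272.50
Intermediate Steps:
s(H) = 3 - H
a(z) = -9*z/4 - z²/2 (a(z) = -((z² + z*z) + ((3 - 1*(-1)) + 5)*z)/4 = -((z² + z²) + ((3 + 1) + 5)*z)/4 = -(2*z² + (4 + 5)*z)/4 = -(2*z² + 9*z)/4 = -9*z/4 - z²/2)
(-50 + a(-6))*5 = (-50 - ¼*(-6)*(9 + 2*(-6)))*5 = (-50 - ¼*(-6)*(9 - 12))*5 = (-50 - ¼*(-6)*(-3))*5 = (-50 - 9/2)*5 = -109/2*5 = -545/2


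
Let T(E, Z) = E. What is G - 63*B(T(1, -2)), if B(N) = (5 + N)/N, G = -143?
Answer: -521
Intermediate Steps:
B(N) = (5 + N)/N
G - 63*B(T(1, -2)) = -143 - 63*(5 + 1)/1 = -143 - 63*6 = -143 - 378 = -521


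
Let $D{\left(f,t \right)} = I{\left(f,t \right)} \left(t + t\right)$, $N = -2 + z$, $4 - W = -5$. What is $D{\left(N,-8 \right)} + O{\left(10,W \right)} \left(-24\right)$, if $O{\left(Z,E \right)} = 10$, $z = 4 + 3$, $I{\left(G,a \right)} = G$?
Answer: $-320$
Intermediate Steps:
$W = 9$ ($W = 4 - -5 = 4 + 5 = 9$)
$z = 7$
$N = 5$ ($N = -2 + 7 = 5$)
$D{\left(f,t \right)} = 2 f t$ ($D{\left(f,t \right)} = f \left(t + t\right) = f 2 t = 2 f t$)
$D{\left(N,-8 \right)} + O{\left(10,W \right)} \left(-24\right) = 2 \cdot 5 \left(-8\right) + 10 \left(-24\right) = -80 - 240 = -320$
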